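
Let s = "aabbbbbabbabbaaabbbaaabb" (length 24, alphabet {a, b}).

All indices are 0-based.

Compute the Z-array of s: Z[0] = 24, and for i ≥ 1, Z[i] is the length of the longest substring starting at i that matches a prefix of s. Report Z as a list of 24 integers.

Z[0]=24
i=1: outside box; Z[1]=1 grow→box=[1,2)
i=2: outside box; Z[2]=0
i=3: outside box; Z[3]=0
i=4: outside box; Z[4]=0
i=5: outside box; Z[5]=0
i=6: outside box; Z[6]=0
i=7: outside box; Z[7]=1 grow→box=[7,8)
i=8: outside box; Z[8]=0
i=9: outside box; Z[9]=0
i=10: outside box; Z[10]=1 grow→box=[10,11)
i=11: outside box; Z[11]=0
i=12: outside box; Z[12]=0
i=13: outside box; Z[13]=2 grow→box=[13,15)
i=14: min(r-i=1, Z[1]=1)=1; Z[14]=5 grow→box=[14,19)
i=15: min(r-i=4, Z[1]=1)=1; Z[15]=1
i=16: min(r-i=3, Z[2]=0)=0; Z[16]=0
i=17: min(r-i=2, Z[3]=0)=0; Z[17]=0
i=18: min(r-i=1, Z[4]=0)=0; Z[18]=0
i=19: outside box; Z[19]=2 grow→box=[19,21)
i=20: min(r-i=1, Z[1]=1)=1; Z[20]=4 grow→box=[20,24)
i=21: min(r-i=3, Z[1]=1)=1; Z[21]=1
i=22: min(r-i=2, Z[2]=0)=0; Z[22]=0
i=23: min(r-i=1, Z[3]=0)=0; Z[23]=0

[24, 1, 0, 0, 0, 0, 0, 1, 0, 0, 1, 0, 0, 2, 5, 1, 0, 0, 0, 2, 4, 1, 0, 0]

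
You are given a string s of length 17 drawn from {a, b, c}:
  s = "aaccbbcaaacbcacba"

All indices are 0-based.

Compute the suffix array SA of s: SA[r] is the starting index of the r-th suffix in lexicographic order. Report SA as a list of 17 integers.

[16, 7, 8, 0, 13, 9, 1, 15, 4, 5, 11, 6, 12, 14, 3, 10, 2]

sorted suffixes:
  #0 SA[0]=16  'a'
  #1 SA[1]=7  'aaacbcacba'
  #2 SA[2]=8  'aacbcacba'
  #3 SA[3]=0  'aaccbbcaaacbcacba'
  #4 SA[4]=13  'acba'
  #5 SA[5]=9  'acbcacba'
  #6 SA[6]=1  'accbbcaaacbcacba'
  #7 SA[7]=15  'ba'
  #8 SA[8]=4  'bbcaaacbcacba'
  #9 SA[9]=5  'bcaaacbcacba'
  #10 SA[10]=11  'bcacba'
  #11 SA[11]=6  'caaacbcacba'
  #12 SA[12]=12  'cacba'
  #13 SA[13]=14  'cba'
  #14 SA[14]=3  'cbbcaaacbcacba'
  #15 SA[15]=10  'cbcacba'
  #16 SA[16]=2  'ccbbcaaacbcacba'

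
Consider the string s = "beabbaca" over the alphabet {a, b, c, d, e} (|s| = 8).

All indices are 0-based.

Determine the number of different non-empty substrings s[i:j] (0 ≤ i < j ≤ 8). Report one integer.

rank | idx | suffix
   0 |   7 | a
   1 |   2 | abbaca
   2 |   5 | aca
   3 |   4 | baca
   4 |   3 | bbaca
   5 |   0 | beabbaca
   6 |   6 | ca
   7 |   1 | eabbaca

SA = [7, 2, 5, 4, 3, 0, 6, 1]
rank  pair      lcp
   1  s[7:],s[2:]  1  'a'
   2  s[2:],s[5:]  1  'a'
   3  s[5:],s[4:]  0  ''
   4  s[4:],s[3:]  1  'b'
   5  s[3:],s[0:]  1  'b'
   6  s[0:],s[6:]  0  ''
   7  s[6:],s[1:]  0  ''

n(n+1)/2 = 8·9/2 = 36
Σ LCP = 0 + 1 + 1 + 0 + 1 + 1 + 0 + 0 = 4
distinct = 36 − 4 = 32

32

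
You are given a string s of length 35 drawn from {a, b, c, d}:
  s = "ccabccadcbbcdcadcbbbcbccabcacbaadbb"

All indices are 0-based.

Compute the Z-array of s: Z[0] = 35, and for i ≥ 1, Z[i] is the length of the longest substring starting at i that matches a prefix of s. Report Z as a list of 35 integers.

[35, 1, 0, 0, 3, 1, 0, 0, 1, 0, 0, 1, 0, 1, 0, 0, 1, 0, 0, 0, 1, 0, 5, 1, 0, 0, 1, 0, 1, 0, 0, 0, 0, 0, 0]

Z[0]=35
i=1: i≥r, start 0; Z[1]=1 scan→box=[1,2)
i=2: i≥r, start 0; Z[2]=0
i=3: i≥r, start 0; Z[3]=0
i=4: i≥r, start 0; Z[4]=3 scan→box=[4,7)
i=5: min(r-i=2, Z[1]=1)=1; Z[5]=1
i=6: min(r-i=1, Z[2]=0)=0; Z[6]=0
i=7: i≥r, start 0; Z[7]=0
i=8: i≥r, start 0; Z[8]=1 scan→box=[8,9)
i=9: i≥r, start 0; Z[9]=0
i=10: i≥r, start 0; Z[10]=0
i=11: i≥r, start 0; Z[11]=1 scan→box=[11,12)
i=12: i≥r, start 0; Z[12]=0
i=13: i≥r, start 0; Z[13]=1 scan→box=[13,14)
i=14: i≥r, start 0; Z[14]=0
i=15: i≥r, start 0; Z[15]=0
i=16: i≥r, start 0; Z[16]=1 scan→box=[16,17)
i=17: i≥r, start 0; Z[17]=0
i=18: i≥r, start 0; Z[18]=0
i=19: i≥r, start 0; Z[19]=0
i=20: i≥r, start 0; Z[20]=1 scan→box=[20,21)
i=21: i≥r, start 0; Z[21]=0
i=22: i≥r, start 0; Z[22]=5 scan→box=[22,27)
i=23: min(r-i=4, Z[1]=1)=1; Z[23]=1
i=24: min(r-i=3, Z[2]=0)=0; Z[24]=0
i=25: min(r-i=2, Z[3]=0)=0; Z[25]=0
i=26: min(r-i=1, Z[4]=3)=1; Z[26]=1
i=27: i≥r, start 0; Z[27]=0
i=28: i≥r, start 0; Z[28]=1 scan→box=[28,29)
i=29: i≥r, start 0; Z[29]=0
i=30: i≥r, start 0; Z[30]=0
i=31: i≥r, start 0; Z[31]=0
i=32: i≥r, start 0; Z[32]=0
i=33: i≥r, start 0; Z[33]=0
i=34: i≥r, start 0; Z[34]=0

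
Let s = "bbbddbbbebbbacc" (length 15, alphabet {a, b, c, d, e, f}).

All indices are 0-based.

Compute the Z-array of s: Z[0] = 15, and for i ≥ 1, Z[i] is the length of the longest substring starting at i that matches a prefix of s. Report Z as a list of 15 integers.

[15, 2, 1, 0, 0, 3, 2, 1, 0, 3, 2, 1, 0, 0, 0]

Z[0]=15
i=1: i≥r, start 0; Z[1]=2 scan→box=[1,3)
i=2: min(r-i=1, Z[1]=2)=1; Z[2]=1
i=3: i≥r, start 0; Z[3]=0
i=4: i≥r, start 0; Z[4]=0
i=5: i≥r, start 0; Z[5]=3 scan→box=[5,8)
i=6: min(r-i=2, Z[1]=2)=2; Z[6]=2
i=7: min(r-i=1, Z[2]=1)=1; Z[7]=1
i=8: i≥r, start 0; Z[8]=0
i=9: i≥r, start 0; Z[9]=3 scan→box=[9,12)
i=10: min(r-i=2, Z[1]=2)=2; Z[10]=2
i=11: min(r-i=1, Z[2]=1)=1; Z[11]=1
i=12: i≥r, start 0; Z[12]=0
i=13: i≥r, start 0; Z[13]=0
i=14: i≥r, start 0; Z[14]=0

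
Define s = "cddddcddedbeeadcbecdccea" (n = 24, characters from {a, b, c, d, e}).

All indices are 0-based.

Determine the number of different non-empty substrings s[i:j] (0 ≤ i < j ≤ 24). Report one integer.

rank→(start, suffix):
  0 → (23, 'a')
  1 → (13, 'adcbecdccea')
  2 → (16, 'becdccea')
  3 → (10, 'beeadcbecdccea')
  4 → (15, 'cbecdccea')
  5 → (20, 'ccea')
  6 → (18, 'cdccea')
  7 → (0, 'cddddcddedbeeadcbecdccea')
  8 → (5, 'cddedbeeadcbecdccea')
  9 → (21, 'cea')
  10 → (9, 'dbeeadcbecdccea')
  11 → (14, 'dcbecdccea')
  12 → (19, 'dccea')
  13 → (4, 'dcddedbeeadcbecdccea')
  14 → (3, 'ddcddedbeeadcbecdccea')
  15 → (2, 'dddcddedbeeadcbecdccea')
  16 → (1, 'ddddcddedbeeadcbecdccea')
  17 → (6, 'ddedbeeadcbecdccea')
  18 → (7, 'dedbeeadcbecdccea')
  19 → (22, 'ea')
  20 → (12, 'eadcbecdccea')
  21 → (17, 'ecdccea')
  22 → (8, 'edbeeadcbecdccea')
  23 → (11, 'eeadcbecdccea')

SA = [23, 13, 16, 10, 15, 20, 18, 0, 5, 21, 9, 14, 19, 4, 3, 2, 1, 6, 7, 22, 12, 17, 8, 11]
rank  pair      lcp
   1  s[23:],s[13:]  1  'a'
   2  s[13:],s[16:]  0  ''
   3  s[16:],s[10:]  2  'be'
   4  s[10:],s[15:]  0  ''
   5  s[15:],s[20:]  1  'c'
   6  s[20:],s[18:]  1  'c'
   7  s[18:],s[0:]  2  'cd'
   8  s[0:],s[5:]  3  'cdd'
   9  s[5:],s[21:]  1  'c'
  10  s[21:],s[9:]  0  ''
  11  s[9:],s[14:]  1  'd'
  12  s[14:],s[19:]  2  'dc'
  13  s[19:],s[4:]  2  'dc'
  14  s[4:],s[3:]  1  'd'
  15  s[3:],s[2:]  2  'dd'
  16  s[2:],s[1:]  3  'ddd'
  17  s[1:],s[6:]  2  'dd'
  18  s[6:],s[7:]  1  'd'
  19  s[7:],s[22:]  0  ''
  20  s[22:],s[12:]  2  'ea'
  21  s[12:],s[17:]  1  'e'
  22  s[17:],s[8:]  1  'e'
  23  s[8:],s[11:]  1  'e'

n(n+1)/2 = 24·25/2 = 300
Σ LCP = 0 + 1 + 0 + 2 + 0 + 1 + 1 + 2 + 3 + 1 + 0 + 1 + 2 + 2 + 1 + 2 + 3 + 2 + 1 + 0 + 2 + 1 + 1 + 1 = 30
distinct = 300 − 30 = 270

270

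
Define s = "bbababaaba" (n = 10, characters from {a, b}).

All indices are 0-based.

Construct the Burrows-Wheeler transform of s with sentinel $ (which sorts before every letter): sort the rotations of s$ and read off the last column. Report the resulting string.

rank  rotation     last
    0  $bbababaaba  a
    1  a$bbababaab  b
    2  aaba$bbabab  b
    3  aba$bbababa  a
    4  abaaba$bbab  b
    5  ababaaba$bb  b
    6  ba$bbababaa  a
    7  baaba$bbaba  a
    8  babaaba$bba  a
    9  bababaaba$b  b
   10  bbababaaba$  $

abbabbaaab$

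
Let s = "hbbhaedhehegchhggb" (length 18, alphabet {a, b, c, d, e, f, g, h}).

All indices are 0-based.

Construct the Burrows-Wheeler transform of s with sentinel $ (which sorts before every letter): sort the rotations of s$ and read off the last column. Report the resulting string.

rank  rotation             last
    0  $hbbhaedhehegchhggb  b
    1  aedhehegchhggb$hbbh  h
    2  b$hbbhaedhehegchhgg  g
    3  bbhaedhehegchhggb$h  h
    4  bhaedhehegchhggb$hb  b
    5  chhggb$hbbhaedheheg  g
    6  dhehegchhggb$hbbhae  e
    7  edhehegchhggb$hbbha  a
    8  egchhggb$hbbhaedheh  h
    9  ehegchhggb$hbbhaedh  h
   10  gb$hbbhaedhehegchhg  g
   11  gchhggb$hbbhaedhehe  e
   12  ggb$hbbhaedhehegchh  h
   13  haedhehegchhggb$hbb  b
   14  hbbhaedhehegchhggb$  $
   15  hegchhggb$hbbhaedhe  e
   16  hehegchhggb$hbbhaed  d
   17  hggb$hbbhaedhehegch  h
   18  hhggb$hbbhaedhehegc  c

bhghbgeahhgehb$edhc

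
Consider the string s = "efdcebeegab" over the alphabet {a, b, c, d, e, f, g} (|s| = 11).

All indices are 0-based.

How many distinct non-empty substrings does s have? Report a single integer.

rank | idx | suffix
   0 |   9 | ab
   1 |  10 | b
   2 |   5 | beegab
   3 |   3 | cebeegab
   4 |   2 | dcebeegab
   5 |   4 | ebeegab
   6 |   6 | eegab
   7 |   0 | efdcebeegab
   8 |   7 | egab
   9 |   1 | fdcebeegab
  10 |   8 | gab

SA = [9, 10, 5, 3, 2, 4, 6, 0, 7, 1, 8]
i: (SA[i-1],SA[i]) lcp shared
  1: (9,10) 0 ''
  2: (10,5) 1 'b'
  3: (5,3) 0 ''
  4: (3,2) 0 ''
  5: (2,4) 0 ''
  6: (4,6) 1 'e'
  7: (6,0) 1 'e'
  8: (0,7) 1 'e'
  9: (7,1) 0 ''
  10: (1,8) 0 ''

n(n+1)/2 = 11·12/2 = 66
Σ LCP = 0 + 0 + 1 + 0 + 0 + 0 + 1 + 1 + 1 + 0 + 0 = 4
distinct = 66 − 4 = 62

62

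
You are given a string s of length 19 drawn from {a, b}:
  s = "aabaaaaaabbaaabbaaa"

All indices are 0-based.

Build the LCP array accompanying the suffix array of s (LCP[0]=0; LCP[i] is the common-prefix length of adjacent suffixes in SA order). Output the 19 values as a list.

[0, 1, 2, 3, 5, 4, 3, 8, 2, 3, 7, 1, 2, 6, 0, 4, 4, 1, 5]

sorted suffixes:
  #0 SA[0]=18  'a'
  #1 SA[1]=17  'aa'
  #2 SA[2]=16  'aaa'
  #3 SA[3]=3  'aaaaaabbaaabbaaa'
  #4 SA[4]=4  'aaaaabbaaabbaaa'
  #5 SA[5]=5  'aaaabbaaabbaaa'
  #6 SA[6]=11  'aaabbaaa'
  #7 SA[7]=6  'aaabbaaabbaaa'
  #8 SA[8]=0  'aabaaaaaabbaaabbaaa'
  #9 SA[9]=12  'aabbaaa'
  #10 SA[10]=7  'aabbaaabbaaa'
  #11 SA[11]=1  'abaaaaaabbaaabbaaa'
  #12 SA[12]=13  'abbaaa'
  #13 SA[13]=8  'abbaaabbaaa'
  #14 SA[14]=15  'baaa'
  #15 SA[15]=2  'baaaaaabbaaabbaaa'
  #16 SA[16]=10  'baaabbaaa'
  #17 SA[17]=14  'bbaaa'
  #18 SA[18]=9  'bbaaabbaaa'

SA = [18, 17, 16, 3, 4, 5, 11, 6, 0, 12, 7, 1, 13, 8, 15, 2, 10, 14, 9]
i: (SA[i-1],SA[i]) lcp shared
  1: (18,17) 1 'a'
  2: (17,16) 2 'aa'
  3: (16,3) 3 'aaa'
  4: (3,4) 5 'aaaaa'
  5: (4,5) 4 'aaaa'
  6: (5,11) 3 'aaa'
  7: (11,6) 8 'aaabbaaa'
  8: (6,0) 2 'aa'
  9: (0,12) 3 'aab'
  10: (12,7) 7 'aabbaaa'
  11: (7,1) 1 'a'
  12: (1,13) 2 'ab'
  13: (13,8) 6 'abbaaa'
  14: (8,15) 0 ''
  15: (15,2) 4 'baaa'
  16: (2,10) 4 'baaa'
  17: (10,14) 1 'b'
  18: (14,9) 5 'bbaaa'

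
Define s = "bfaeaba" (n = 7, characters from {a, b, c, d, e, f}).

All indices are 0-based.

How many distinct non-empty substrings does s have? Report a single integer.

25

sorted suffixes:
  #0 SA[0]=6  'a'
  #1 SA[1]=4  'aba'
  #2 SA[2]=2  'aeaba'
  #3 SA[3]=5  'ba'
  #4 SA[4]=0  'bfaeaba'
  #5 SA[5]=3  'eaba'
  #6 SA[6]=1  'faeaba'

SA = [6, 4, 2, 5, 0, 3, 1]
i: (SA[i-1],SA[i]) lcp shared
  1: (6,4) 1 'a'
  2: (4,2) 1 'a'
  3: (2,5) 0 ''
  4: (5,0) 1 'b'
  5: (0,3) 0 ''
  6: (3,1) 0 ''

n(n+1)/2 = 7·8/2 = 28
Σ LCP = 0 + 1 + 1 + 0 + 1 + 0 + 0 = 3
distinct = 28 − 3 = 25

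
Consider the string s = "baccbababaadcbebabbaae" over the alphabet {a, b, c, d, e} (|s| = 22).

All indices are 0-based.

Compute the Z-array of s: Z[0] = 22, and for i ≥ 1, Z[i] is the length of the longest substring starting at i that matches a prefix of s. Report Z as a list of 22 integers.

[22, 0, 0, 0, 2, 0, 2, 0, 2, 0, 0, 0, 0, 1, 0, 2, 0, 1, 2, 0, 0, 0]

Z[0]=22
i=1: fresh scan; Z[1]=0
i=2: fresh scan; Z[2]=0
i=3: fresh scan; Z[3]=0
i=4: fresh scan; Z[4]=2 grow→box=[4,6)
i=5: min(r-i=1, Z[1]=0)=0; Z[5]=0
i=6: fresh scan; Z[6]=2 grow→box=[6,8)
i=7: min(r-i=1, Z[1]=0)=0; Z[7]=0
i=8: fresh scan; Z[8]=2 grow→box=[8,10)
i=9: min(r-i=1, Z[1]=0)=0; Z[9]=0
i=10: fresh scan; Z[10]=0
i=11: fresh scan; Z[11]=0
i=12: fresh scan; Z[12]=0
i=13: fresh scan; Z[13]=1 grow→box=[13,14)
i=14: fresh scan; Z[14]=0
i=15: fresh scan; Z[15]=2 grow→box=[15,17)
i=16: min(r-i=1, Z[1]=0)=0; Z[16]=0
i=17: fresh scan; Z[17]=1 grow→box=[17,18)
i=18: fresh scan; Z[18]=2 grow→box=[18,20)
i=19: min(r-i=1, Z[1]=0)=0; Z[19]=0
i=20: fresh scan; Z[20]=0
i=21: fresh scan; Z[21]=0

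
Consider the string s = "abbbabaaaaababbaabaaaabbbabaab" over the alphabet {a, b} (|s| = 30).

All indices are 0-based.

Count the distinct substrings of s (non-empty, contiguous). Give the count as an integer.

sorted suffixes:
  #0 SA[0]=6  'aaaaababbaabaaaabbbabaab'
  #1 SA[1]=7  'aaaababbaabaaaabbbabaab'
  #2 SA[2]=18  'aaaabbbabaab'
  #3 SA[3]=8  'aaababbaabaaaabbbabaab'
  #4 SA[4]=19  'aaabbbabaab'
  #5 SA[5]=27  'aab'
  #6 SA[6]=15  'aabaaaabbbabaab'
  #7 SA[7]=9  'aababbaabaaaabbbabaab'
  #8 SA[8]=20  'aabbbabaab'
  #9 SA[9]=28  'ab'
  #10 SA[10]=4  'abaaaaababbaabaaaabbbabaab'
  #11 SA[11]=16  'abaaaabbbabaab'
  #12 SA[12]=25  'abaab'
  #13 SA[13]=10  'ababbaabaaaabbbabaab'
  #14 SA[14]=12  'abbaabaaaabbbabaab'
  #15 SA[15]=0  'abbbabaaaaababbaabaaaabbbabaab'
  #16 SA[16]=21  'abbbabaab'
  #17 SA[17]=29  'b'
  #18 SA[18]=5  'baaaaababbaabaaaabbbabaab'
  #19 SA[19]=17  'baaaabbbabaab'
  #20 SA[20]=26  'baab'
  #21 SA[21]=14  'baabaaaabbbabaab'
  #22 SA[22]=3  'babaaaaababbaabaaaabbbabaab'
  #23 SA[23]=24  'babaab'
  #24 SA[24]=11  'babbaabaaaabbbabaab'
  #25 SA[25]=13  'bbaabaaaabbbabaab'
  #26 SA[26]=2  'bbabaaaaababbaabaaaabbbabaab'
  #27 SA[27]=23  'bbabaab'
  #28 SA[28]=1  'bbbabaaaaababbaabaaaabbbabaab'
  #29 SA[29]=22  'bbbabaab'

SA = [6, 7, 18, 8, 19, 27, 15, 9, 20, 28, 4, 16, 25, 10, 12, 0, 21, 29, 5, 17, 26, 14, 3, 24, 11, 13, 2, 23, 1, 22]
i: (SA[i-1],SA[i]) lcp shared
  1: (6,7) 4 'aaaa'
  2: (7,18) 5 'aaaab'
  3: (18,8) 3 'aaa'
  4: (8,19) 4 'aaab'
  5: (19,27) 2 'aa'
  6: (27,15) 3 'aab'
  7: (15,9) 4 'aaba'
  8: (9,20) 3 'aab'
  9: (20,28) 1 'a'
  10: (28,4) 2 'ab'
  11: (4,16) 6 'abaaaa'
  12: (16,25) 4 'abaa'
  13: (25,10) 3 'aba'
  14: (10,12) 2 'ab'
  15: (12,0) 3 'abb'
  16: (0,21) 8 'abbbabaa'
  17: (21,29) 0 ''
  18: (29,5) 1 'b'
  19: (5,17) 5 'baaaa'
  20: (17,26) 3 'baa'
  21: (26,14) 4 'baab'
  22: (14,3) 2 'ba'
  23: (3,24) 5 'babaa'
  24: (24,11) 3 'bab'
  25: (11,13) 1 'b'
  26: (13,2) 3 'bba'
  27: (2,23) 6 'bbabaa'
  28: (23,1) 2 'bb'
  29: (1,22) 7 'bbbabaa'

n(n+1)/2 = 30·31/2 = 465
Σ LCP = 0 + 4 + 5 + 3 + 4 + 2 + 3 + 4 + 3 + 1 + 2 + 6 + 4 + 3 + 2 + 3 + 8 + 0 + 1 + 5 + 3 + 4 + 2 + 5 + 3 + 1 + 3 + 6 + 2 + 7 = 99
distinct = 465 − 99 = 366

366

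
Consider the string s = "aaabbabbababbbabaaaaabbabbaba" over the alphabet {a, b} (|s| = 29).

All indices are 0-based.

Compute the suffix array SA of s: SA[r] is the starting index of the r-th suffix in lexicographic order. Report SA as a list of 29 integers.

[28, 16, 17, 18, 0, 19, 1, 26, 14, 8, 23, 5, 20, 2, 10, 27, 15, 25, 13, 7, 22, 4, 9, 24, 12, 6, 21, 3, 11]

sorted suffixes:
  #0 SA[0]=28  'a'
  #1 SA[1]=16  'aaaaabbabbaba'
  #2 SA[2]=17  'aaaabbabbaba'
  #3 SA[3]=18  'aaabbabbaba'
  #4 SA[4]=0  'aaabbabbababbbabaaaaabbabbaba'
  #5 SA[5]=19  'aabbabbaba'
  #6 SA[6]=1  'aabbabbababbbabaaaaabbabbaba'
  #7 SA[7]=26  'aba'
  #8 SA[8]=14  'abaaaaabbabbaba'
  #9 SA[9]=8  'ababbbabaaaaabbabbaba'
  #10 SA[10]=23  'abbaba'
  #11 SA[11]=5  'abbababbbabaaaaabbabbaba'
  #12 SA[12]=20  'abbabbaba'
  #13 SA[13]=2  'abbabbababbbabaaaaabbabbaba'
  #14 SA[14]=10  'abbbabaaaaabbabbaba'
  #15 SA[15]=27  'ba'
  #16 SA[16]=15  'baaaaabbabbaba'
  #17 SA[17]=25  'baba'
  #18 SA[18]=13  'babaaaaabbabbaba'
  #19 SA[19]=7  'bababbbabaaaaabbabbaba'
  #20 SA[20]=22  'babbaba'
  #21 SA[21]=4  'babbababbbabaaaaabbabbaba'
  #22 SA[22]=9  'babbbabaaaaabbabbaba'
  #23 SA[23]=24  'bbaba'
  #24 SA[24]=12  'bbabaaaaabbabbaba'
  #25 SA[25]=6  'bbababbbabaaaaabbabbaba'
  #26 SA[26]=21  'bbabbaba'
  #27 SA[27]=3  'bbabbababbbabaaaaabbabbaba'
  #28 SA[28]=11  'bbbabaaaaabbabbaba'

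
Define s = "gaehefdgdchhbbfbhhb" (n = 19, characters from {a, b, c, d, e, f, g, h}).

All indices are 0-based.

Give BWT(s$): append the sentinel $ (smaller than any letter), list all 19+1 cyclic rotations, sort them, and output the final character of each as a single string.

rank  rotation              last
    0  $gaehefdgdchhbbfbhhb  b
    1  aehefdgdchhbbfbhhb$g  g
    2  b$gaehefdgdchhbbfbhh  h
    3  bbfbhhb$gaehefdgdchh  h
    4  bfbhhb$gaehefdgdchhb  b
    5  bhhb$gaehefdgdchhbbf  f
    6  chhbbfbhhb$gaehefdgd  d
    7  dchhbbfbhhb$gaehefdg  g
    8  dgdchhbbfbhhb$gaehef  f
    9  efdgdchhbbfbhhb$gaeh  h
   10  ehefdgdchhbbfbhhb$ga  a
   11  fbhhb$gaehefdgdchhbb  b
   12  fdgdchhbbfbhhb$gaehe  e
   13  gaehefdgdchhbbfbhhb$  $
   14  gdchhbbfbhhb$gaehefd  d
   15  hb$gaehefdgdchhbbfbh  h
   16  hbbfbhhb$gaehefdgdch  h
   17  hefdgdchhbbfbhhb$gae  e
   18  hhb$gaehefdgdchhbbfb  b
   19  hhbbfbhhb$gaehefdgdc  c

bghhbfdgfhabe$dhhebc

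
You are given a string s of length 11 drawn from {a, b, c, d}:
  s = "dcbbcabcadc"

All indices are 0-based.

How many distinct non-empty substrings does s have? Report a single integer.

rank→(start, suffix):
  0 → (5, 'abcadc')
  1 → (8, 'adc')
  2 → (2, 'bbcabcadc')
  3 → (3, 'bcabcadc')
  4 → (6, 'bcadc')
  5 → (10, 'c')
  6 → (4, 'cabcadc')
  7 → (7, 'cadc')
  8 → (1, 'cbbcabcadc')
  9 → (9, 'dc')
  10 → (0, 'dcbbcabcadc')

SA = [5, 8, 2, 3, 6, 10, 4, 7, 1, 9, 0]
i: (SA[i-1],SA[i]) lcp shared
  1: (5,8) 1 'a'
  2: (8,2) 0 ''
  3: (2,3) 1 'b'
  4: (3,6) 3 'bca'
  5: (6,10) 0 ''
  6: (10,4) 1 'c'
  7: (4,7) 2 'ca'
  8: (7,1) 1 'c'
  9: (1,9) 0 ''
  10: (9,0) 2 'dc'

n(n+1)/2 = 11·12/2 = 66
Σ LCP = 0 + 1 + 0 + 1 + 3 + 0 + 1 + 2 + 1 + 0 + 2 = 11
distinct = 66 − 11 = 55

55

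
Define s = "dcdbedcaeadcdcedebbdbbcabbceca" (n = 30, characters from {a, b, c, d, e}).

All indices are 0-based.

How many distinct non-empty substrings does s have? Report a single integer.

426

rank | idx | suffix
   0 |  29 | a
   1 |  23 | abbceca
   2 |   9 | adcdcedebbdbbcabbceca
   3 |   7 | aeadcdcedebbdbbcabbceca
   4 |  20 | bbcabbceca
   5 |  24 | bbceca
   6 |  17 | bbdbbcabbceca
   7 |  21 | bcabbceca
   8 |  25 | bceca
   9 |  18 | bdbbcabbceca
  10 |   3 | bedcaeadcdcedebbdbbcabbceca
  11 |  28 | ca
  12 |  22 | cabbceca
  13 |   6 | caeadcdcedebbdbbcabbceca
  14 |   1 | cdbedcaeadcdcedebbdbbcabbceca
  15 |  11 | cdcedebbdbbcabbceca
  16 |  26 | ceca
  17 |  13 | cedebbdbbcabbceca
  18 |  19 | dbbcabbceca
  19 |   2 | dbedcaeadcdcedebbdbbcabbceca
  20 |   5 | dcaeadcdcedebbdbbcabbceca
  21 |   0 | dcdbedcaeadcdcedebbdbbcabbceca
  22 |  10 | dcdcedebbdbbcabbceca
  23 |  12 | dcedebbdbbcabbceca
  24 |  15 | debbdbbcabbceca
  25 |   8 | eadcdcedebbdbbcabbceca
  26 |  16 | ebbdbbcabbceca
  27 |  27 | eca
  28 |   4 | edcaeadcdcedebbdbbcabbceca
  29 |  14 | edebbdbbcabbceca

SA = [29, 23, 9, 7, 20, 24, 17, 21, 25, 18, 3, 28, 22, 6, 1, 11, 26, 13, 19, 2, 5, 0, 10, 12, 15, 8, 16, 27, 4, 14]
i: (SA[i-1],SA[i]) lcp shared
  1: (29,23) 1 'a'
  2: (23,9) 1 'a'
  3: (9,7) 1 'a'
  4: (7,20) 0 ''
  5: (20,24) 3 'bbc'
  6: (24,17) 2 'bb'
  7: (17,21) 1 'b'
  8: (21,25) 2 'bc'
  9: (25,18) 1 'b'
  10: (18,3) 1 'b'
  11: (3,28) 0 ''
  12: (28,22) 2 'ca'
  13: (22,6) 2 'ca'
  14: (6,1) 1 'c'
  15: (1,11) 2 'cd'
  16: (11,26) 1 'c'
  17: (26,13) 2 'ce'
  18: (13,19) 0 ''
  19: (19,2) 2 'db'
  20: (2,5) 1 'd'
  21: (5,0) 2 'dc'
  22: (0,10) 3 'dcd'
  23: (10,12) 2 'dc'
  24: (12,15) 1 'd'
  25: (15,8) 0 ''
  26: (8,16) 1 'e'
  27: (16,27) 1 'e'
  28: (27,4) 1 'e'
  29: (4,14) 2 'ed'

n(n+1)/2 = 30·31/2 = 465
Σ LCP = 0 + 1 + 1 + 1 + 0 + 3 + 2 + 1 + 2 + 1 + 1 + 0 + 2 + 2 + 1 + 2 + 1 + 2 + 0 + 2 + 1 + 2 + 3 + 2 + 1 + 0 + 1 + 1 + 1 + 2 = 39
distinct = 465 − 39 = 426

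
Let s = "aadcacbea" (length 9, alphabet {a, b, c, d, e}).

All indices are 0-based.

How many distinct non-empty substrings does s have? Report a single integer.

41

rank→(start, suffix):
  0 → (8, 'a')
  1 → (0, 'aadcacbea')
  2 → (4, 'acbea')
  3 → (1, 'adcacbea')
  4 → (6, 'bea')
  5 → (3, 'cacbea')
  6 → (5, 'cbea')
  7 → (2, 'dcacbea')
  8 → (7, 'ea')

SA = [8, 0, 4, 1, 6, 3, 5, 2, 7]
i: (SA[i-1],SA[i]) lcp shared
  1: (8,0) 1 'a'
  2: (0,4) 1 'a'
  3: (4,1) 1 'a'
  4: (1,6) 0 ''
  5: (6,3) 0 ''
  6: (3,5) 1 'c'
  7: (5,2) 0 ''
  8: (2,7) 0 ''

n(n+1)/2 = 9·10/2 = 45
Σ LCP = 0 + 1 + 1 + 1 + 0 + 0 + 1 + 0 + 0 = 4
distinct = 45 − 4 = 41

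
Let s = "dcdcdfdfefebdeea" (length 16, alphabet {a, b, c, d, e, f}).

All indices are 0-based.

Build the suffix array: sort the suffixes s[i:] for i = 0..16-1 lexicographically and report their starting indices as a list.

[15, 11, 1, 3, 0, 2, 12, 4, 6, 14, 10, 13, 8, 5, 9, 7]

rank | idx | suffix
   0 |  15 | a
   1 |  11 | bdeea
   2 |   1 | cdcdfdfefebdeea
   3 |   3 | cdfdfefebdeea
   4 |   0 | dcdcdfdfefebdeea
   5 |   2 | dcdfdfefebdeea
   6 |  12 | deea
   7 |   4 | dfdfefebdeea
   8 |   6 | dfefebdeea
   9 |  14 | ea
  10 |  10 | ebdeea
  11 |  13 | eea
  12 |   8 | efebdeea
  13 |   5 | fdfefebdeea
  14 |   9 | febdeea
  15 |   7 | fefebdeea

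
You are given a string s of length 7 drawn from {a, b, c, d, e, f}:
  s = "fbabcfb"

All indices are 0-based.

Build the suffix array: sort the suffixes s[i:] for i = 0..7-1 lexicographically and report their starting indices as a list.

rank | idx | suffix
   0 |   2 | abcfb
   1 |   6 | b
   2 |   1 | babcfb
   3 |   3 | bcfb
   4 |   4 | cfb
   5 |   5 | fb
   6 |   0 | fbabcfb

[2, 6, 1, 3, 4, 5, 0]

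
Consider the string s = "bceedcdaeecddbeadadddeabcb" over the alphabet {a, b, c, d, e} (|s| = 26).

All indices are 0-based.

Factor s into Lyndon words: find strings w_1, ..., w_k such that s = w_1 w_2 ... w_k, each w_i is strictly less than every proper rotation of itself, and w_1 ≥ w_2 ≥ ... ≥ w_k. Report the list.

emit factor 1: 'bceedcd' (i=0, period=7)
emit factor 2: 'aeecddbe' (i=7, period=8)
emit factor 3: 'adaddde' (i=15, period=7)
emit factor 4: 'abcb' (i=22, period=4)

["bceedcd", "aeecddbe", "adaddde", "abcb"]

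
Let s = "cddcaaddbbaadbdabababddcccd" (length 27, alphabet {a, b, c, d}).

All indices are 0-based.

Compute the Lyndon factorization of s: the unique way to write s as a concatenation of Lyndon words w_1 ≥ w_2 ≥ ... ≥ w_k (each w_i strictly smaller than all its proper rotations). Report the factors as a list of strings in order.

emit factor 1: 'cdd' (i=0, period=3)
emit factor 2: 'c' (i=3, period=1)
emit factor 3: 'aaddbb' (i=4, period=6)
emit factor 4: 'aadbdabababddcccd' (i=10, period=17)

["cdd", "c", "aaddbb", "aadbdabababddcccd"]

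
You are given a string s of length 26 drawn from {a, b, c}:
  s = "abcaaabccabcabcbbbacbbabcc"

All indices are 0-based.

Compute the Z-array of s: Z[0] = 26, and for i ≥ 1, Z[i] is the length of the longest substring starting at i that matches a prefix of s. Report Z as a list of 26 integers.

Z[0]=26
i=1: outside box; Z[1]=0
i=2: outside box; Z[2]=0
i=3: outside box; Z[3]=1 extend→box=[3,4)
i=4: outside box; Z[4]=1 extend→box=[4,5)
i=5: outside box; Z[5]=3 extend→box=[5,8)
i=6: min(r-i=2, Z[1]=0)=0; Z[6]=0
i=7: min(r-i=1, Z[2]=0)=0; Z[7]=0
i=8: outside box; Z[8]=0
i=9: outside box; Z[9]=4 extend→box=[9,13)
i=10: min(r-i=3, Z[1]=0)=0; Z[10]=0
i=11: min(r-i=2, Z[2]=0)=0; Z[11]=0
i=12: min(r-i=1, Z[3]=1)=1; Z[12]=3 extend→box=[12,15)
i=13: min(r-i=2, Z[1]=0)=0; Z[13]=0
i=14: min(r-i=1, Z[2]=0)=0; Z[14]=0
i=15: outside box; Z[15]=0
i=16: outside box; Z[16]=0
i=17: outside box; Z[17]=0
i=18: outside box; Z[18]=1 extend→box=[18,19)
i=19: outside box; Z[19]=0
i=20: outside box; Z[20]=0
i=21: outside box; Z[21]=0
i=22: outside box; Z[22]=3 extend→box=[22,25)
i=23: min(r-i=2, Z[1]=0)=0; Z[23]=0
i=24: min(r-i=1, Z[2]=0)=0; Z[24]=0
i=25: outside box; Z[25]=0

[26, 0, 0, 1, 1, 3, 0, 0, 0, 4, 0, 0, 3, 0, 0, 0, 0, 0, 1, 0, 0, 0, 3, 0, 0, 0]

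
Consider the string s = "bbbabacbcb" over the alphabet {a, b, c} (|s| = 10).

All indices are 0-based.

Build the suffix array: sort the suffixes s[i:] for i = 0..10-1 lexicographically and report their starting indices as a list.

rank→(start, suffix):
  0 → (3, 'abacbcb')
  1 → (5, 'acbcb')
  2 → (9, 'b')
  3 → (2, 'babacbcb')
  4 → (4, 'bacbcb')
  5 → (1, 'bbabacbcb')
  6 → (0, 'bbbabacbcb')
  7 → (7, 'bcb')
  8 → (8, 'cb')
  9 → (6, 'cbcb')

[3, 5, 9, 2, 4, 1, 0, 7, 8, 6]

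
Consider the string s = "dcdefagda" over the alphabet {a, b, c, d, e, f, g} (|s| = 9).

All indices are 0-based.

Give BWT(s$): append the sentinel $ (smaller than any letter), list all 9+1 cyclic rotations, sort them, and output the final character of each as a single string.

adfdg$cdea

rank  rotation    last
    0  $dcdefagda  a
    1  a$dcdefagd  d
    2  agda$dcdef  f
    3  cdefagda$d  d
    4  da$dcdefag  g
    5  dcdefagda$  $
    6  defagda$dc  c
    7  efagda$dcd  d
    8  fagda$dcde  e
    9  gda$dcdefa  a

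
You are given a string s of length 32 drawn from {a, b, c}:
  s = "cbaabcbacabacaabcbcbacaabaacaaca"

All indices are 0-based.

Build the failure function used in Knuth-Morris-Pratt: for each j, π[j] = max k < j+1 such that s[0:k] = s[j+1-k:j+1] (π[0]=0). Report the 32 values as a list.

[0, 0, 0, 0, 0, 1, 2, 3, 1, 0, 0, 0, 1, 0, 0, 0, 1, 2, 1, 2, 3, 1, 0, 0, 0, 0, 0, 1, 0, 0, 1, 0]

π[0] = 0
j=1 s[j]='b': π[1]=0 (border '')
j=2 s[j]='a': π[2]=0 (border '')
j=3 s[j]='a': π[3]=0 (border '')
j=4 s[j]='b': π[4]=0 (border '')
j=5 s[j]='c': π[5]=1 (border 'c')
j=6 s[j]='b': π[6]=2 (border 'cb')
j=7 s[j]='a': π[7]=3 (border 'cba')
j=8 s[j]='c': k: 3→0; π[8]=1 (border 'c')
j=9 s[j]='a': k: 1→0; π[9]=0 (border '')
j=10 s[j]='b': π[10]=0 (border '')
j=11 s[j]='a': π[11]=0 (border '')
j=12 s[j]='c': π[12]=1 (border 'c')
j=13 s[j]='a': k: 1→0; π[13]=0 (border '')
j=14 s[j]='a': π[14]=0 (border '')
j=15 s[j]='b': π[15]=0 (border '')
j=16 s[j]='c': π[16]=1 (border 'c')
j=17 s[j]='b': π[17]=2 (border 'cb')
j=18 s[j]='c': k: 2→0; π[18]=1 (border 'c')
j=19 s[j]='b': π[19]=2 (border 'cb')
j=20 s[j]='a': π[20]=3 (border 'cba')
j=21 s[j]='c': k: 3→0; π[21]=1 (border 'c')
j=22 s[j]='a': k: 1→0; π[22]=0 (border '')
j=23 s[j]='a': π[23]=0 (border '')
j=24 s[j]='b': π[24]=0 (border '')
j=25 s[j]='a': π[25]=0 (border '')
j=26 s[j]='a': π[26]=0 (border '')
j=27 s[j]='c': π[27]=1 (border 'c')
j=28 s[j]='a': k: 1→0; π[28]=0 (border '')
j=29 s[j]='a': π[29]=0 (border '')
j=30 s[j]='c': π[30]=1 (border 'c')
j=31 s[j]='a': k: 1→0; π[31]=0 (border '')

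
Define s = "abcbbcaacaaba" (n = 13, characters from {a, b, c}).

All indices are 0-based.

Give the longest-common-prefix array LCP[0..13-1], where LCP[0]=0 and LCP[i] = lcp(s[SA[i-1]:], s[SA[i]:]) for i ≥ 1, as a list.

sorted suffixes:
  #0 SA[0]=12  'a'
  #1 SA[1]=9  'aaba'
  #2 SA[2]=6  'aacaaba'
  #3 SA[3]=10  'aba'
  #4 SA[4]=0  'abcbbcaacaaba'
  #5 SA[5]=7  'acaaba'
  #6 SA[6]=11  'ba'
  #7 SA[7]=3  'bbcaacaaba'
  #8 SA[8]=4  'bcaacaaba'
  #9 SA[9]=1  'bcbbcaacaaba'
  #10 SA[10]=8  'caaba'
  #11 SA[11]=5  'caacaaba'
  #12 SA[12]=2  'cbbcaacaaba'

SA = [12, 9, 6, 10, 0, 7, 11, 3, 4, 1, 8, 5, 2]
[i] adj suffixes → lcp
  [1] 12/9 → 1 ('a')
  [2] 9/6 → 2 ('aa')
  [3] 6/10 → 1 ('a')
  [4] 10/0 → 2 ('ab')
  [5] 0/7 → 1 ('a')
  [6] 7/11 → 0 ('')
  [7] 11/3 → 1 ('b')
  [8] 3/4 → 1 ('b')
  [9] 4/1 → 2 ('bc')
  [10] 1/8 → 0 ('')
  [11] 8/5 → 3 ('caa')
  [12] 5/2 → 1 ('c')

[0, 1, 2, 1, 2, 1, 0, 1, 1, 2, 0, 3, 1]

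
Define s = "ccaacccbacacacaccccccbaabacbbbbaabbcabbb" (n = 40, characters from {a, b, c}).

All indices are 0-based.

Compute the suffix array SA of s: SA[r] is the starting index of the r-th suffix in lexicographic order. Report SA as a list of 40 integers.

[22, 31, 2, 23, 36, 32, 8, 10, 12, 25, 3, 14, 39, 21, 30, 7, 24, 38, 29, 37, 28, 27, 33, 34, 1, 35, 9, 11, 13, 20, 6, 26, 0, 19, 5, 18, 4, 17, 16, 15]

rank→(start, suffix):
  0 → (22, 'aabacbbbbaabbcabbb')
  1 → (31, 'aabbcabbb')
  2 → (2, 'aacccbacacacaccccccbaabacbbbbaabbcabbb')
  3 → (23, 'abacbbbbaabbcabbb')
  4 → (36, 'abbb')
  5 → (32, 'abbcabbb')
  6 → (8, 'acacacaccccccbaabacbbbbaabbcabbb')
  7 → (10, 'acacaccccccbaabacbbbbaabbcabbb')
  8 → (12, 'acaccccccbaabacbbbbaabbcabbb')
  9 → (25, 'acbbbbaabbcabbb')
  10 → (3, 'acccbacacacaccccccbaabacbbbbaabbcabbb')
  11 → (14, 'accccccbaabacbbbbaabbcabbb')
  12 → (39, 'b')
  13 → (21, 'baabacbbbbaabbcabbb')
  14 → (30, 'baabbcabbb')
  15 → (7, 'bacacacaccccccbaabacbbbbaabbcabbb')
  16 → (24, 'bacbbbbaabbcabbb')
  17 → (38, 'bb')
  18 → (29, 'bbaabbcabbb')
  19 → (37, 'bbb')
  20 → (28, 'bbbaabbcabbb')
  21 → (27, 'bbbbaabbcabbb')
  22 → (33, 'bbcabbb')
  23 → (34, 'bcabbb')
  24 → (1, 'caacccbacacacaccccccbaabacbbbbaabbcabbb')
  25 → (35, 'cabbb')
  26 → (9, 'cacacaccccccbaabacbbbbaabbcabbb')
  27 → (11, 'cacaccccccbaabacbbbbaabbcabbb')
  28 → (13, 'caccccccbaabacbbbbaabbcabbb')
  29 → (20, 'cbaabacbbbbaabbcabbb')
  30 → (6, 'cbacacacaccccccbaabacbbbbaabbcabbb')
  31 → (26, 'cbbbbaabbcabbb')
  32 → (0, 'ccaacccbacacacaccccccbaabacbbbbaabbcabbb')
  33 → (19, 'ccbaabacbbbbaabbcabbb')
  34 → (5, 'ccbacacacaccccccbaabacbbbbaabbcabbb')
  35 → (18, 'cccbaabacbbbbaabbcabbb')
  36 → (4, 'cccbacacacaccccccbaabacbbbbaabbcabbb')
  37 → (17, 'ccccbaabacbbbbaabbcabbb')
  38 → (16, 'cccccbaabacbbbbaabbcabbb')
  39 → (15, 'ccccccbaabacbbbbaabbcabbb')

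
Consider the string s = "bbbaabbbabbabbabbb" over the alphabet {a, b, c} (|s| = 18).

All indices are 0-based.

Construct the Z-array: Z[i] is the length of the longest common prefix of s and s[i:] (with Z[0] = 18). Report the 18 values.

[18, 2, 1, 0, 0, 4, 2, 1, 0, 2, 1, 0, 2, 1, 0, 3, 2, 1]

Z[0]=18
i=1: i≥r, start 0; Z[1]=2 grow→box=[1,3)
i=2: min(r-i=1, Z[1]=2)=1; Z[2]=1
i=3: i≥r, start 0; Z[3]=0
i=4: i≥r, start 0; Z[4]=0
i=5: i≥r, start 0; Z[5]=4 grow→box=[5,9)
i=6: min(r-i=3, Z[1]=2)=2; Z[6]=2
i=7: min(r-i=2, Z[2]=1)=1; Z[7]=1
i=8: min(r-i=1, Z[3]=0)=0; Z[8]=0
i=9: i≥r, start 0; Z[9]=2 grow→box=[9,11)
i=10: min(r-i=1, Z[1]=2)=1; Z[10]=1
i=11: i≥r, start 0; Z[11]=0
i=12: i≥r, start 0; Z[12]=2 grow→box=[12,14)
i=13: min(r-i=1, Z[1]=2)=1; Z[13]=1
i=14: i≥r, start 0; Z[14]=0
i=15: i≥r, start 0; Z[15]=3 grow→box=[15,18)
i=16: min(r-i=2, Z[1]=2)=2; Z[16]=2
i=17: min(r-i=1, Z[2]=1)=1; Z[17]=1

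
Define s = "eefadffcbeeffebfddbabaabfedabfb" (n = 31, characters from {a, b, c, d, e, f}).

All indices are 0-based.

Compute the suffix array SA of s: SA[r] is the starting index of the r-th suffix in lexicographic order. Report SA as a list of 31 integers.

[21, 19, 27, 22, 3, 30, 20, 18, 8, 28, 14, 23, 7, 26, 17, 16, 4, 13, 25, 0, 9, 1, 10, 2, 29, 6, 15, 12, 24, 5, 11]

rank | idx | suffix
   0 |  21 | aabfedabfb
   1 |  19 | abaabfedabfb
   2 |  27 | abfb
   3 |  22 | abfedabfb
   4 |   3 | adffcbeeffebfddbabaabfedabfb
   5 |  30 | b
   6 |  20 | baabfedabfb
   7 |  18 | babaabfedabfb
   8 |   8 | beeffebfddbabaabfedabfb
   9 |  28 | bfb
  10 |  14 | bfddbabaabfedabfb
  11 |  23 | bfedabfb
  12 |   7 | cbeeffebfddbabaabfedabfb
  13 |  26 | dabfb
  14 |  17 | dbabaabfedabfb
  15 |  16 | ddbabaabfedabfb
  16 |   4 | dffcbeeffebfddbabaabfedabfb
  17 |  13 | ebfddbabaabfedabfb
  18 |  25 | edabfb
  19 |   0 | eefadffcbeeffebfddbabaabfedabfb
  20 |   9 | eeffebfddbabaabfedabfb
  21 |   1 | efadffcbeeffebfddbabaabfedabfb
  22 |  10 | effebfddbabaabfedabfb
  23 |   2 | fadffcbeeffebfddbabaabfedabfb
  24 |  29 | fb
  25 |   6 | fcbeeffebfddbabaabfedabfb
  26 |  15 | fddbabaabfedabfb
  27 |  12 | febfddbabaabfedabfb
  28 |  24 | fedabfb
  29 |   5 | ffcbeeffebfddbabaabfedabfb
  30 |  11 | ffebfddbabaabfedabfb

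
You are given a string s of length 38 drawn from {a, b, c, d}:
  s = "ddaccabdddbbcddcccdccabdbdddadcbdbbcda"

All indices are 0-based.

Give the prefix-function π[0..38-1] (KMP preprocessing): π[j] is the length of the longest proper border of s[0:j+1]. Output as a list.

π[0] = 0
j=1 s[j]='d': π[1]=1 (border 'd')
j=2 s[j]='a': k: 1→0; π[2]=0 (border '')
j=3 s[j]='c': π[3]=0 (border '')
j=4 s[j]='c': π[4]=0 (border '')
j=5 s[j]='a': π[5]=0 (border '')
j=6 s[j]='b': π[6]=0 (border '')
j=7 s[j]='d': π[7]=1 (border 'd')
j=8 s[j]='d': π[8]=2 (border 'dd')
j=9 s[j]='d': k: 2→1; π[9]=2 (border 'dd')
j=10 s[j]='b': k: 2→1→0; π[10]=0 (border '')
j=11 s[j]='b': π[11]=0 (border '')
j=12 s[j]='c': π[12]=0 (border '')
j=13 s[j]='d': π[13]=1 (border 'd')
j=14 s[j]='d': π[14]=2 (border 'dd')
j=15 s[j]='c': k: 2→1→0; π[15]=0 (border '')
j=16 s[j]='c': π[16]=0 (border '')
j=17 s[j]='c': π[17]=0 (border '')
j=18 s[j]='d': π[18]=1 (border 'd')
j=19 s[j]='c': k: 1→0; π[19]=0 (border '')
j=20 s[j]='c': π[20]=0 (border '')
j=21 s[j]='a': π[21]=0 (border '')
j=22 s[j]='b': π[22]=0 (border '')
j=23 s[j]='d': π[23]=1 (border 'd')
j=24 s[j]='b': k: 1→0; π[24]=0 (border '')
j=25 s[j]='d': π[25]=1 (border 'd')
j=26 s[j]='d': π[26]=2 (border 'dd')
j=27 s[j]='d': k: 2→1; π[27]=2 (border 'dd')
j=28 s[j]='a': π[28]=3 (border 'dda')
j=29 s[j]='d': k: 3→0; π[29]=1 (border 'd')
j=30 s[j]='c': k: 1→0; π[30]=0 (border '')
j=31 s[j]='b': π[31]=0 (border '')
j=32 s[j]='d': π[32]=1 (border 'd')
j=33 s[j]='b': k: 1→0; π[33]=0 (border '')
j=34 s[j]='b': π[34]=0 (border '')
j=35 s[j]='c': π[35]=0 (border '')
j=36 s[j]='d': π[36]=1 (border 'd')
j=37 s[j]='a': k: 1→0; π[37]=0 (border '')

[0, 1, 0, 0, 0, 0, 0, 1, 2, 2, 0, 0, 0, 1, 2, 0, 0, 0, 1, 0, 0, 0, 0, 1, 0, 1, 2, 2, 3, 1, 0, 0, 1, 0, 0, 0, 1, 0]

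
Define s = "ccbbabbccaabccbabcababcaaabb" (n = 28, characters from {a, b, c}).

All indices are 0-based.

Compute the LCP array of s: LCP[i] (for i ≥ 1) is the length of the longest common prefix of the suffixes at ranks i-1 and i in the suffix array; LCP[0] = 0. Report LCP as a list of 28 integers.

[0, 2, 3, 1, 2, 3, 2, 4, 3, 0, 1, 3, 5, 1, 2, 2, 1, 3, 2, 3, 0, 3, 2, 1, 2, 1, 2, 3]

rank→(start, suffix):
  0 → (23, 'aaabb')
  1 → (24, 'aabb')
  2 → (9, 'aabccbabcababcaaabb')
  3 → (18, 'ababcaaabb')
  4 → (25, 'abb')
  5 → (4, 'abbccaabccbabcababcaaabb')
  6 → (20, 'abcaaabb')
  7 → (15, 'abcababcaaabb')
  8 → (10, 'abccbabcababcaaabb')
  9 → (27, 'b')
  10 → (3, 'babbccaabccbabcababcaaabb')
  11 → (19, 'babcaaabb')
  12 → (14, 'babcababcaaabb')
  13 → (26, 'bb')
  14 → (2, 'bbabbccaabccbabcababcaaabb')
  15 → (5, 'bbccaabccbabcababcaaabb')
  16 → (21, 'bcaaabb')
  17 → (16, 'bcababcaaabb')
  18 → (6, 'bccaabccbabcababcaaabb')
  19 → (11, 'bccbabcababcaaabb')
  20 → (22, 'caaabb')
  21 → (8, 'caabccbabcababcaaabb')
  22 → (17, 'cababcaaabb')
  23 → (13, 'cbabcababcaaabb')
  24 → (1, 'cbbabbccaabccbabcababcaaabb')
  25 → (7, 'ccaabccbabcababcaaabb')
  26 → (12, 'ccbabcababcaaabb')
  27 → (0, 'ccbbabbccaabccbabcababcaaabb')

SA = [23, 24, 9, 18, 25, 4, 20, 15, 10, 27, 3, 19, 14, 26, 2, 5, 21, 16, 6, 11, 22, 8, 17, 13, 1, 7, 12, 0]
[i] adj suffixes → lcp
  [1] 23/24 → 2 ('aa')
  [2] 24/9 → 3 ('aab')
  [3] 9/18 → 1 ('a')
  [4] 18/25 → 2 ('ab')
  [5] 25/4 → 3 ('abb')
  [6] 4/20 → 2 ('ab')
  [7] 20/15 → 4 ('abca')
  [8] 15/10 → 3 ('abc')
  [9] 10/27 → 0 ('')
  [10] 27/3 → 1 ('b')
  [11] 3/19 → 3 ('bab')
  [12] 19/14 → 5 ('babca')
  [13] 14/26 → 1 ('b')
  [14] 26/2 → 2 ('bb')
  [15] 2/5 → 2 ('bb')
  [16] 5/21 → 1 ('b')
  [17] 21/16 → 3 ('bca')
  [18] 16/6 → 2 ('bc')
  [19] 6/11 → 3 ('bcc')
  [20] 11/22 → 0 ('')
  [21] 22/8 → 3 ('caa')
  [22] 8/17 → 2 ('ca')
  [23] 17/13 → 1 ('c')
  [24] 13/1 → 2 ('cb')
  [25] 1/7 → 1 ('c')
  [26] 7/12 → 2 ('cc')
  [27] 12/0 → 3 ('ccb')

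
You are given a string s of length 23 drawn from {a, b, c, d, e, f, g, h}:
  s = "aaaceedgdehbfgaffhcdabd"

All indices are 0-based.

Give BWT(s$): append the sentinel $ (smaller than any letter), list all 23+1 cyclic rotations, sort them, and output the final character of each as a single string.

rank  rotation                  last
    0  $aaaceedgdehbfgaffhcdabd  d
    1  aaaceedgdehbfgaffhcdabd$  $
    2  aaceedgdehbfgaffhcdabd$a  a
    3  abd$aaaceedgdehbfgaffhcd  d
    4  aceedgdehbfgaffhcdabd$aa  a
    5  affhcdabd$aaaceedgdehbfg  g
    6  bd$aaaceedgdehbfgaffhcda  a
    7  bfgaffhcdabd$aaaceedgdeh  h
    8  cdabd$aaaceedgdehbfgaffh  h
    9  ceedgdehbfgaffhcdabd$aaa  a
   10  d$aaaceedgdehbfgaffhcdab  b
   11  dabd$aaaceedgdehbfgaffhc  c
   12  dehbfgaffhcdabd$aaaceedg  g
   13  dgdehbfgaffhcdabd$aaacee  e
   14  edgdehbfgaffhcdabd$aaace  e
   15  eedgdehbfgaffhcdabd$aaac  c
   16  ehbfgaffhcdabd$aaaceedgd  d
   17  ffhcdabd$aaaceedgdehbfga  a
   18  fgaffhcdabd$aaaceedgdehb  b
   19  fhcdabd$aaaceedgdehbfgaf  f
   20  gaffhcdabd$aaaceedgdehbf  f
   21  gdehbfgaffhcdabd$aaaceed  d
   22  hbfgaffhcdabd$aaaceedgde  e
   23  hcdabd$aaaceedgdehbfgaff  f

d$adagahhabcgeecdabffdef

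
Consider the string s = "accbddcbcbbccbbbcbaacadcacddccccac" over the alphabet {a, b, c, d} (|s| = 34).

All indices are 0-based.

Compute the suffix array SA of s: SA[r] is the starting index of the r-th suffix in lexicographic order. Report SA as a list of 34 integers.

[18, 32, 19, 0, 24, 21, 17, 13, 14, 9, 15, 7, 10, 3, 33, 31, 23, 20, 16, 12, 8, 6, 2, 30, 11, 1, 29, 28, 25, 22, 5, 27, 4, 26]

sorted suffixes:
  #0 SA[0]=18  'aacadcacddccccac'
  #1 SA[1]=32  'ac'
  #2 SA[2]=19  'acadcacddccccac'
  #3 SA[3]=0  'accbddcbcbbccbbbcbaacadcacddccccac'
  #4 SA[4]=24  'acddccccac'
  #5 SA[5]=21  'adcacddccccac'
  #6 SA[6]=17  'baacadcacddccccac'
  #7 SA[7]=13  'bbbcbaacadcacddccccac'
  #8 SA[8]=14  'bbcbaacadcacddccccac'
  #9 SA[9]=9  'bbccbbbcbaacadcacddccccac'
  #10 SA[10]=15  'bcbaacadcacddccccac'
  #11 SA[11]=7  'bcbbccbbbcbaacadcacddccccac'
  #12 SA[12]=10  'bccbbbcbaacadcacddccccac'
  #13 SA[13]=3  'bddcbcbbccbbbcbaacadcacddccccac'
  #14 SA[14]=33  'c'
  #15 SA[15]=31  'cac'
  #16 SA[16]=23  'cacddccccac'
  #17 SA[17]=20  'cadcacddccccac'
  #18 SA[18]=16  'cbaacadcacddccccac'
  #19 SA[19]=12  'cbbbcbaacadcacddccccac'
  #20 SA[20]=8  'cbbccbbbcbaacadcacddccccac'
  #21 SA[21]=6  'cbcbbccbbbcbaacadcacddccccac'
  #22 SA[22]=2  'cbddcbcbbccbbbcbaacadcacddccccac'
  #23 SA[23]=30  'ccac'
  #24 SA[24]=11  'ccbbbcbaacadcacddccccac'
  #25 SA[25]=1  'ccbddcbcbbccbbbcbaacadcacddccccac'
  #26 SA[26]=29  'cccac'
  #27 SA[27]=28  'ccccac'
  #28 SA[28]=25  'cddccccac'
  #29 SA[29]=22  'dcacddccccac'
  #30 SA[30]=5  'dcbcbbccbbbcbaacadcacddccccac'
  #31 SA[31]=27  'dccccac'
  #32 SA[32]=4  'ddcbcbbccbbbcbaacadcacddccccac'
  #33 SA[33]=26  'ddccccac'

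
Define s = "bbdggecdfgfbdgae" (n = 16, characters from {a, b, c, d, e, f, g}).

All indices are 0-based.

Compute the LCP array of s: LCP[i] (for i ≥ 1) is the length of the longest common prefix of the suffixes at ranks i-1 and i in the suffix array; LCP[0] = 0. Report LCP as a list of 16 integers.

[0, 0, 1, 3, 0, 0, 1, 2, 0, 1, 0, 1, 0, 1, 1, 1]

rank→(start, suffix):
  0 → (14, 'ae')
  1 → (0, 'bbdggecdfgfbdgae')
  2 → (11, 'bdgae')
  3 → (1, 'bdggecdfgfbdgae')
  4 → (6, 'cdfgfbdgae')
  5 → (7, 'dfgfbdgae')
  6 → (12, 'dgae')
  7 → (2, 'dggecdfgfbdgae')
  8 → (15, 'e')
  9 → (5, 'ecdfgfbdgae')
  10 → (10, 'fbdgae')
  11 → (8, 'fgfbdgae')
  12 → (13, 'gae')
  13 → (4, 'gecdfgfbdgae')
  14 → (9, 'gfbdgae')
  15 → (3, 'ggecdfgfbdgae')

SA = [14, 0, 11, 1, 6, 7, 12, 2, 15, 5, 10, 8, 13, 4, 9, 3]
[i] adj suffixes → lcp
  [1] 14/0 → 0 ('')
  [2] 0/11 → 1 ('b')
  [3] 11/1 → 3 ('bdg')
  [4] 1/6 → 0 ('')
  [5] 6/7 → 0 ('')
  [6] 7/12 → 1 ('d')
  [7] 12/2 → 2 ('dg')
  [8] 2/15 → 0 ('')
  [9] 15/5 → 1 ('e')
  [10] 5/10 → 0 ('')
  [11] 10/8 → 1 ('f')
  [12] 8/13 → 0 ('')
  [13] 13/4 → 1 ('g')
  [14] 4/9 → 1 ('g')
  [15] 9/3 → 1 ('g')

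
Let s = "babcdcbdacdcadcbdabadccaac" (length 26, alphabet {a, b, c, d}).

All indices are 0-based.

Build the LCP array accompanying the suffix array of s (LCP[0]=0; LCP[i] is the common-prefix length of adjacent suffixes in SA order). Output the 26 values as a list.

rank | idx | suffix
   0 |  23 | aac
   1 |  17 | abadccaac
   2 |   1 | abcdcbdacdcadcbdabadccaac
   3 |  24 | ac
   4 |   8 | acdcadcbdabadccaac
   5 |  12 | adcbdabadccaac
   6 |  19 | adccaac
   7 |   0 | babcdcbdacdcadcbdabadccaac
   8 |  18 | badccaac
   9 |   2 | bcdcbdacdcadcbdabadccaac
  10 |  15 | bdabadccaac
  11 |   6 | bdacdcadcbdabadccaac
  12 |  25 | c
  13 |  22 | caac
  14 |  11 | cadcbdabadccaac
  15 |  14 | cbdabadccaac
  16 |   5 | cbdacdcadcbdabadccaac
  17 |  21 | ccaac
  18 |   9 | cdcadcbdabadccaac
  19 |   3 | cdcbdacdcadcbdabadccaac
  20 |  16 | dabadccaac
  21 |   7 | dacdcadcbdabadccaac
  22 |  10 | dcadcbdabadccaac
  23 |  13 | dcbdabadccaac
  24 |   4 | dcbdacdcadcbdabadccaac
  25 |  20 | dccaac

SA = [23, 17, 1, 24, 8, 12, 19, 0, 18, 2, 15, 6, 25, 22, 11, 14, 5, 21, 9, 3, 16, 7, 10, 13, 4, 20]
i: (SA[i-1],SA[i]) lcp shared
  1: (23,17) 1 'a'
  2: (17,1) 2 'ab'
  3: (1,24) 1 'a'
  4: (24,8) 2 'ac'
  5: (8,12) 1 'a'
  6: (12,19) 3 'adc'
  7: (19,0) 0 ''
  8: (0,18) 2 'ba'
  9: (18,2) 1 'b'
  10: (2,15) 1 'b'
  11: (15,6) 3 'bda'
  12: (6,25) 0 ''
  13: (25,22) 1 'c'
  14: (22,11) 2 'ca'
  15: (11,14) 1 'c'
  16: (14,5) 4 'cbda'
  17: (5,21) 1 'c'
  18: (21,9) 1 'c'
  19: (9,3) 3 'cdc'
  20: (3,16) 0 ''
  21: (16,7) 2 'da'
  22: (7,10) 1 'd'
  23: (10,13) 2 'dc'
  24: (13,4) 5 'dcbda'
  25: (4,20) 2 'dc'

[0, 1, 2, 1, 2, 1, 3, 0, 2, 1, 1, 3, 0, 1, 2, 1, 4, 1, 1, 3, 0, 2, 1, 2, 5, 2]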